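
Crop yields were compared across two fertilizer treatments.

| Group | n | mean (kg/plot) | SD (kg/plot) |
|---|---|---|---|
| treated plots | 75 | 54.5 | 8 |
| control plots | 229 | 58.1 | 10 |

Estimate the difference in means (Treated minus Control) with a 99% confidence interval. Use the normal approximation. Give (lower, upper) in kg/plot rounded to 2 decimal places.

Standard errors of each mean: 8/√75 = 0.9238 and 10/√229 = 0.6608.
SE(x̄₁ − x̄₂) = √(0.9238² + 0.6608²) = 1.1358 for independent samples with unequal variances.
With z* = 2.576, the margin is 2.576 × 1.1358 = 2.9258.
x̄₁ − x̄₂ = 54.5 − 58.1 = -3.6000; the interval is -3.6000 ± 2.9258 = (-6.53, -0.67).

(-6.53, -0.67)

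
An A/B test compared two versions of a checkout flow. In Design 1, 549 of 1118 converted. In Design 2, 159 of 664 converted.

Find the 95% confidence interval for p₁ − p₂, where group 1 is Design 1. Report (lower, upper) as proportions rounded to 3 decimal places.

(0.208, 0.295)

Sample proportions: 549/1118 = 0.4911, 159/664 = 0.2395.
Each SE is √(p̂(1−p̂)/n): √(0.4911·0.5089/1118) = 0.01495 and √(0.2395·0.7605/664) = 0.01656.
SE(p̂₁ − p̂₂) = √(SE₁² + SE₂²) = √(0.0002235025 + 0.0002742336) = 0.02231, since the two samples are independent.
At 95% confidence z* = 1.960; margin = 1.960 × 0.02231 = 0.04373.
The difference is 0.4911 − 0.2395 = 0.2516, so the interval is 0.2516 ± 0.04373 = (0.208, 0.295).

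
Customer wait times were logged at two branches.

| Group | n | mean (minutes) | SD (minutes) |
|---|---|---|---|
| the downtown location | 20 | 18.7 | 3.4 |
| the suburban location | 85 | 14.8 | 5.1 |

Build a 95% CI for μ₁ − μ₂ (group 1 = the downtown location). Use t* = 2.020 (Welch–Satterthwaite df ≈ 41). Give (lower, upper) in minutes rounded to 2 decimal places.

Standard errors of each mean: 3.4/√20 = 0.7603 and 5.1/√85 = 0.5532.
SE(x̄₁ − x̄₂) = √(0.7603² + 0.5532²) = 0.9403 for independent samples with unequal variances.
With t* = 2.020, the margin is 2.020 × 0.9403 = 1.8994.
x̄₁ − x̄₂ = 18.7 − 14.8 = 3.9000; the interval is 3.9000 ± 1.8994 = (2.00, 5.80).

(2.00, 5.80)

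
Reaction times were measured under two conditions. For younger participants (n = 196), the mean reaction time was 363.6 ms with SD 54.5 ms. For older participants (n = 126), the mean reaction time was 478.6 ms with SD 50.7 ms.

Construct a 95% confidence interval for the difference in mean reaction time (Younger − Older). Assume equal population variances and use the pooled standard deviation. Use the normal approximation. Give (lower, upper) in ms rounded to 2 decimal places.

(-126.87, -103.13)

s_p = √[((n₁−1)s₁² + (n₂−1)s₂²)/(n₁+n₂−2)] = √[(195·54.5² + 125·50.7²)/320] = 53.0480.
SE = 53.0480·√(1/196 + 1/126) = 6.0574.
With z* = 1.960, margin = 1.960 × 6.0574 = 11.8725.
x̄₁ − x̄₂ = 363.6 − 478.6 = -115.0000; interval -115.0000 ± 11.8725 = (-126.87, -103.13).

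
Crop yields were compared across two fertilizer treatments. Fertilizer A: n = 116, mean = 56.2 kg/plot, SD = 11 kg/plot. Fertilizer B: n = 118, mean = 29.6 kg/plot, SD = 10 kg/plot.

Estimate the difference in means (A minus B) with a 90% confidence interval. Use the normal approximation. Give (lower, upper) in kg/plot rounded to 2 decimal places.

(24.34, 28.86)

Standard errors of each mean: 11/√116 = 1.0213 and 10/√118 = 0.9206.
SE(x̄₁ − x̄₂) = √(1.0213² + 0.9206²) = 1.3750 for independent samples with unequal variances.
With z* = 1.645, the margin is 1.645 × 1.3750 = 2.2619.
x̄₁ − x̄₂ = 56.2 − 29.6 = 26.6000; the interval is 26.6000 ± 2.2619 = (24.34, 28.86).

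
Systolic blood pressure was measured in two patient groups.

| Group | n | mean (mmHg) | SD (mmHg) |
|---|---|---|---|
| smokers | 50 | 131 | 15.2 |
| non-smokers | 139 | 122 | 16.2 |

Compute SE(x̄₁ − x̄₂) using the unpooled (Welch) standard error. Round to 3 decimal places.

SE₁ = s₁/√n₁ = 15.2/√50 = 2.1496; SE₂ = 16.2/√139 = 1.3741.
Independent samples, unequal variances: SE_diff = √(SE₁² + SE₂²) = √(4.62078016 + 1.88815081) = 2.5513.

2.551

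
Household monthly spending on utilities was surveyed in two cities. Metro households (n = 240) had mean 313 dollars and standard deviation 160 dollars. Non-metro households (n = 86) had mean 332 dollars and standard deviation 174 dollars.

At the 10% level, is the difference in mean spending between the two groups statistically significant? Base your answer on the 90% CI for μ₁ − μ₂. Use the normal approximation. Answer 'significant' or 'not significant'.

not significant

Standard errors of each mean: 160/√240 = 10.3280 and 174/√86 = 18.7629.
SE(x̄₁ − x̄₂) = √(10.3280² + 18.7629²) = 21.4176 for independent samples with unequal variances.
With z* = 1.645, the margin is 1.645 × 21.4176 = 35.2320.
x̄₁ − x̄₂ = 313 − 332 = -19.0000; the interval is -19.0000 ± 35.2320 = (-54.2320, 16.2320).
The interval (-54.2320, 16.2320) contains 0, so the difference is not significant.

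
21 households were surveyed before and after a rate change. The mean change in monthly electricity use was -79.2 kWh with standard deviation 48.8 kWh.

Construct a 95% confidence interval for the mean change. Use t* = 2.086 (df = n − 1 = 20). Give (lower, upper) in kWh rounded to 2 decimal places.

Paired design: SE = s_d/√n = 48.8/√21 = 10.6490.
t* = 2.086; margin of error = 2.086 × 10.6490 = 22.2138.
-79.2 ± 22.2138 → (-101.41, -56.99).

(-101.41, -56.99)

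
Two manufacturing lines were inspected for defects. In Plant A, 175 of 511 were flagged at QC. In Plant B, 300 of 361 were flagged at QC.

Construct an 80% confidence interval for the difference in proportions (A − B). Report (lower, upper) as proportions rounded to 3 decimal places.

First, p̂₁ = 175/511 = 0.3425; p̂₂ = 300/361 = 0.8310.
The two standard errors are √(0.3425×0.6575/511) = 0.02099 and √(0.8310×0.1690/361) = 0.01972.
Because the samples are independent, SE_diff = √(0.02099² + 0.01972²) = 0.02880.
Using z* = 1.282 for 80%, ME = 1.282 × 0.02880 = 0.03692.
p̂₁ − p̂₂ = -0.4885; interval -0.4885 ± 0.03692 gives (-0.525, -0.452).

(-0.525, -0.452)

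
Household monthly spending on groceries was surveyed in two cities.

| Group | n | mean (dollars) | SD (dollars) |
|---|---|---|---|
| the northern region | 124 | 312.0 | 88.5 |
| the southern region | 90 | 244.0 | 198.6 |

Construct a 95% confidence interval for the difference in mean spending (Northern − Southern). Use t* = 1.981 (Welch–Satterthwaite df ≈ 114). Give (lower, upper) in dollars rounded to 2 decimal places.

Standard errors of each mean: 88.5/√124 = 7.9475 and 198.6/√90 = 20.9343.
SE(x̄₁ − x̄₂) = √(7.9475² + 20.9343²) = 22.3921 for independent samples with unequal variances.
With t* = 1.981, the margin is 1.981 × 22.3921 = 44.3588.
x̄₁ − x̄₂ = 312.0 − 244.0 = 68.0000; the interval is 68.0000 ± 44.3588 = (23.64, 112.36).

(23.64, 112.36)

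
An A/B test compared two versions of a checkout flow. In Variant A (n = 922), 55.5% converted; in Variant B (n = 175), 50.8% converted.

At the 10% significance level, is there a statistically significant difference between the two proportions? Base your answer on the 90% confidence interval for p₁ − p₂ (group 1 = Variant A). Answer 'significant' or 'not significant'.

The two standard errors are √(0.5550×0.4450/922) = 0.01637 and √(0.5080×0.4920/175) = 0.03779.
Because the samples are independent, SE_diff = √(0.01637² + 0.03779²) = 0.04118.
Using z* = 1.645 for 90%, ME = 1.645 × 0.04118 = 0.06774.
p̂₁ − p̂₂ = 0.0470; interval 0.0470 ± 0.06774 gives (-0.02074, 0.11474).
The interval (-0.02074, 0.11474) contains 0, so the difference is not significant.

not significant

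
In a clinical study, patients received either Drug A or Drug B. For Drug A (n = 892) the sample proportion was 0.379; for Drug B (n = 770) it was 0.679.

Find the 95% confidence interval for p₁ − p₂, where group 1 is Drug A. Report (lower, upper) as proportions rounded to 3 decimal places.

SE₁ = √(p̂₁(1−p̂₁)/n₁) = √(0.3790·0.6210/892) = 0.01624; SE₂ = √(0.6790·0.3210/770) = 0.01682.
Independent samples: SE of the difference = √(SE₁² + SE₂²) = √(0.0002637376 + 0.0002829124) = 0.02338.
z* for 95% confidence is 1.960, so the margin of error is 1.960 × 0.02338 = 0.04582.
Point estimate p̂₁ − p̂₂ = 0.3790 − 0.6790 = -0.3000.
-0.3000 ± 0.04582 → (-0.346, -0.254).

(-0.346, -0.254)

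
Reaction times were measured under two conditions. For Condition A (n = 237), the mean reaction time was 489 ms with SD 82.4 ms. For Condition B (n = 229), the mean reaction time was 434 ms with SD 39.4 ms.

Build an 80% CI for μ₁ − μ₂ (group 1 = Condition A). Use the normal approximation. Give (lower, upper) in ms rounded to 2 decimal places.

Per-group SEs: s₁/√n₁ = 82.4/√237 = 5.3525, s₂/√n₂ = 39.4/√229 = 2.6036.
Unpooled SE of the difference: √(28.64925625 + 6.77873296) = 5.9521.
Margin of error = z* · SE = 1.282 × 5.9521 = 7.6306.
x̄₁ − x̄₂ = 489 − 434 = 55.0000.
CI: 55.0000 ± 7.6306 = (47.37, 62.63).

(47.37, 62.63)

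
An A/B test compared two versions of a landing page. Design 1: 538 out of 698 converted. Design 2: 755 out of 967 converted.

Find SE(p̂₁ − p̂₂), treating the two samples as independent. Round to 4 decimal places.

p̂₁ = 538/698 = 0.7708 and p̂₂ = 755/967 = 0.7808.
SE₁ = √(p̂₁(1−p̂₁)/n₁) = √(0.7708·0.2292/698) = 0.01591; SE₂ = √(0.7808·0.2192/967) = 0.01330.
Independent samples: SE of the difference = √(SE₁² + SE₂²) = √(0.0002531281 + 0.00017689) = 0.02074.

0.0207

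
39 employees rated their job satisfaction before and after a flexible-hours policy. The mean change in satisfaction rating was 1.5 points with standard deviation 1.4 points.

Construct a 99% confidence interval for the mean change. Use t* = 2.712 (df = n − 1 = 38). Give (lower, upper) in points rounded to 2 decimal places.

Paired design: SE = s_d/√n = 1.4/√39 = 0.2242.
t* = 2.712; margin of error = 2.712 × 0.2242 = 0.6080.
1.5 ± 0.6080 → (0.89, 2.11).

(0.89, 2.11)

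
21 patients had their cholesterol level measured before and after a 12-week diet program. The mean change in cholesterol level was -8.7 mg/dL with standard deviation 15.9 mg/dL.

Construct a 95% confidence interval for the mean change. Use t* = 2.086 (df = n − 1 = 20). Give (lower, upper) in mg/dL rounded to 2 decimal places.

This is a matched-pairs design, so SE = s_d/√n = 15.9/√21 = 3.4697.
Margin = 2.086 × 3.4697 = 7.2378; the interval is -8.7 ± 7.2378 = (-15.94, -1.46).

(-15.94, -1.46)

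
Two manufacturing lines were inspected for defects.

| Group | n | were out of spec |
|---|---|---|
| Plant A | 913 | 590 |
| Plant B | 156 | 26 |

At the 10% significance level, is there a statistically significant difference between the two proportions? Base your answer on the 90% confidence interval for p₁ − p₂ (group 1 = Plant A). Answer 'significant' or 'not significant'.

significant

First, p̂₁ = 590/913 = 0.6462; p̂₂ = 26/156 = 0.1667.
The two standard errors are √(0.6462×0.3538/913) = 0.01582 and √(0.1667×0.8333/156) = 0.02984.
Because the samples are independent, SE_diff = √(0.01582² + 0.02984²) = 0.03377.
Using z* = 1.645 for 90%, ME = 1.645 × 0.03377 = 0.05555.
p̂₁ − p̂₂ = 0.4795; interval 0.4795 ± 0.05555 gives (0.42395, 0.53505).
The interval (0.42395, 0.53505) does not contain 0, so the difference is significant.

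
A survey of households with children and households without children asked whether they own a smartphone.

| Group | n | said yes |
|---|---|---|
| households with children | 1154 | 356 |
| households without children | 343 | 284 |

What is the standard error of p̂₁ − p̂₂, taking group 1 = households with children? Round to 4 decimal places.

0.0245

First, p̂₁ = 356/1154 = 0.3085; p̂₂ = 284/343 = 0.8280.
The two standard errors are √(0.3085×0.6915/1154) = 0.01360 and √(0.8280×0.1720/343) = 0.02038.
Because the samples are independent, SE_diff = √(0.01360² + 0.02038²) = 0.02450.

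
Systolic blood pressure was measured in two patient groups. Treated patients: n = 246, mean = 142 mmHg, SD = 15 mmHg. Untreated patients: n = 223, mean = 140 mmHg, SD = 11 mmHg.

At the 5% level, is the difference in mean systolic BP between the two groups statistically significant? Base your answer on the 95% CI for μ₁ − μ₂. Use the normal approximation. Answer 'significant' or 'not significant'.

Per-group SEs: s₁/√n₁ = 15/√246 = 0.9564, s₂/√n₂ = 11/√223 = 0.7366.
Unpooled SE of the difference: √(0.91470096 + 0.54257956) = 1.2072.
Margin of error = z* · SE = 1.960 × 1.2072 = 2.3661.
x̄₁ − x̄₂ = 142 − 140 = 2.0000.
CI: 2.0000 ± 2.3661 = (-0.3661, 4.3661).
The interval (-0.3661, 4.3661) contains 0, so the difference is not significant.

not significant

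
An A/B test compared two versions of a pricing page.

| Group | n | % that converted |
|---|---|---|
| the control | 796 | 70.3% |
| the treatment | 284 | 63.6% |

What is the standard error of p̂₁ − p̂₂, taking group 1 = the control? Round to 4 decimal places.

0.0328

SE₁ = √(p̂₁(1−p̂₁)/n₁) = √(0.7030·0.2970/796) = 0.01620; SE₂ = √(0.6360·0.3640/284) = 0.02855.
Independent samples: SE of the difference = √(SE₁² + SE₂²) = √(0.00026244 + 0.0008151025) = 0.03283.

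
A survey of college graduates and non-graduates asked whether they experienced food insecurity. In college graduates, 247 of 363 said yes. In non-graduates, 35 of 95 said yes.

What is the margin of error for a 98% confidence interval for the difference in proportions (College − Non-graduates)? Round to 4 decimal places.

0.1284

First, p̂₁ = 247/363 = 0.6804; p̂₂ = 35/95 = 0.3684.
The two standard errors are √(0.6804×0.3196/363) = 0.02448 and √(0.3684×0.6316/95) = 0.04949.
Because the samples are independent, SE_diff = √(0.02448² + 0.04949²) = 0.05521.
Using z* = 2.326 for 98%, ME = 2.326 × 0.05521 = 0.12842.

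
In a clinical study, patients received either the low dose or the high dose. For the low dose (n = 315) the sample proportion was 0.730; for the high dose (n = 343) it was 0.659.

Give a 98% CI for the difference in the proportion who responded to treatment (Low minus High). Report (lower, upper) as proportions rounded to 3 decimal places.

(-0.012, 0.154)

SE₁ = √(p̂₁(1−p̂₁)/n₁) = √(0.7300·0.2700/315) = 0.02501; SE₂ = √(0.6590·0.3410/343) = 0.02560.
Independent samples: SE of the difference = √(SE₁² + SE₂²) = √(0.0006255001 + 0.00065536) = 0.03579.
z* for 98% confidence is 2.326, so the margin of error is 2.326 × 0.03579 = 0.08325.
Point estimate p̂₁ − p̂₂ = 0.7300 − 0.6590 = 0.0710.
0.0710 ± 0.08325 → (-0.012, 0.154).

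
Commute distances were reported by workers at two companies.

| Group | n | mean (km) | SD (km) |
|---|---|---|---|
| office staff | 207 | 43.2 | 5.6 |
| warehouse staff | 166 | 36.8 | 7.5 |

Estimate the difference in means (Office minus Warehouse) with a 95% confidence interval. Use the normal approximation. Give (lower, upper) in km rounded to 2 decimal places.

(5.03, 7.77)

Per-group SEs: s₁/√n₁ = 5.6/√207 = 0.3892, s₂/√n₂ = 7.5/√166 = 0.5821.
Unpooled SE of the difference: √(0.15147664 + 0.33884041) = 0.7002.
Margin of error = z* · SE = 1.960 × 0.7002 = 1.3724.
x̄₁ − x̄₂ = 43.2 − 36.8 = 6.4000.
CI: 6.4000 ± 1.3724 = (5.03, 7.77).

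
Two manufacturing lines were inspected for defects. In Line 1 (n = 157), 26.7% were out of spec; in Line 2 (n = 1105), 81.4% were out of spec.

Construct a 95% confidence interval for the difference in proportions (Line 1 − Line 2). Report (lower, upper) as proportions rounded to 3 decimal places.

(-0.620, -0.474)

Each SE is √(p̂(1−p̂)/n): √(0.2670·0.7330/157) = 0.03531 and √(0.8140·0.1860/1105) = 0.01171.
SE(p̂₁ − p̂₂) = √(SE₁² + SE₂²) = √(0.0012467961 + 0.0001371241) = 0.03720, since the two samples are independent.
At 95% confidence z* = 1.960; margin = 1.960 × 0.03720 = 0.07291.
The difference is 0.2670 − 0.8140 = -0.5470, so the interval is -0.5470 ± 0.07291 = (-0.620, -0.474).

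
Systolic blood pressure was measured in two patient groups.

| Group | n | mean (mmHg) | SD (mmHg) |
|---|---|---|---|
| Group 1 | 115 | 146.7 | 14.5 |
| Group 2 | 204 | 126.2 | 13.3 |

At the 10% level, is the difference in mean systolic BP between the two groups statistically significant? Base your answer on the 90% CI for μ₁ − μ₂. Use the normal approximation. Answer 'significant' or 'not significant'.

SE₁ = s₁/√n₁ = 14.5/√115 = 1.3521; SE₂ = 13.3/√204 = 0.9312.
Independent samples, unequal variances: SE_diff = √(SE₁² + SE₂²) = √(1.82817441 + 0.86713344) = 1.6417.
z* = 1.645, so margin of error = 1.645 × 1.6417 = 2.7006.
Difference in means = 146.7 − 126.2 = 20.5000.
20.5000 ± 2.7006 → (17.7994, 23.2006).
The interval (17.7994, 23.2006) does not contain 0, so the difference is significant.

significant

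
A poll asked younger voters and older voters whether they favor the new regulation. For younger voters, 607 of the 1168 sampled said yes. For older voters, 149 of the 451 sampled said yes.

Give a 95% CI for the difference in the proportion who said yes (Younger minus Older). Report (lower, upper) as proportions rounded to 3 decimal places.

p̂₁ = 607/1168 = 0.5197 and p̂₂ = 149/451 = 0.3304.
SE₁ = √(p̂₁(1−p̂₁)/n₁) = √(0.5197·0.4803/1168) = 0.01462; SE₂ = √(0.3304·0.6696/451) = 0.02215.
Independent samples: SE of the difference = √(SE₁² + SE₂²) = √(0.0002137444 + 0.0004906225) = 0.02654.
z* for 95% confidence is 1.960, so the margin of error is 1.960 × 0.02654 = 0.05202.
Point estimate p̂₁ − p̂₂ = 0.5197 − 0.3304 = 0.1893.
0.1893 ± 0.05202 → (0.137, 0.241).

(0.137, 0.241)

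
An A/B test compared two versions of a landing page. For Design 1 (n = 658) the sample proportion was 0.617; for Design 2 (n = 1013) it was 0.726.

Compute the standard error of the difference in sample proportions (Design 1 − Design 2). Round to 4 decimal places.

0.0236

Each SE is √(p̂(1−p̂)/n): √(0.6170·0.3830/658) = 0.01895 and √(0.7260·0.2740/1013) = 0.01401.
SE(p̂₁ − p̂₂) = √(SE₁² + SE₂²) = √(0.0003591025 + 0.0001962801) = 0.02357, since the two samples are independent.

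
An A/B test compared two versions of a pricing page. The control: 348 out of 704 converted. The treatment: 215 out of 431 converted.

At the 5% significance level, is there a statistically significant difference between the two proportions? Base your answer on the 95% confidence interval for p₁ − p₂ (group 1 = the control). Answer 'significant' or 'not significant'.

not significant

p̂₁ = 348/704 = 0.4943 and p̂₂ = 215/431 = 0.4988.
SE₁ = √(p̂₁(1−p̂₁)/n₁) = √(0.4943·0.5057/704) = 0.01884; SE₂ = √(0.4988·0.5012/431) = 0.02408.
Independent samples: SE of the difference = √(SE₁² + SE₂²) = √(0.0003549456 + 0.0005798464) = 0.03057.
z* for 95% confidence is 1.960, so the margin of error is 1.960 × 0.03057 = 0.05992.
Point estimate p̂₁ − p̂₂ = 0.4943 − 0.4988 = -0.0045.
-0.0045 ± 0.05992 → (-0.06442, 0.05542).
The interval (-0.06442, 0.05542) contains 0, so the difference is not significant.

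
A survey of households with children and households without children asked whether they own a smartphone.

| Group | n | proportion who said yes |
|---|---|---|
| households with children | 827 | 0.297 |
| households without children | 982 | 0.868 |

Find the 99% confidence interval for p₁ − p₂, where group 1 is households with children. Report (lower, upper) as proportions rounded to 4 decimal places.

Each SE is √(p̂(1−p̂)/n): √(0.2970·0.7030/827) = 0.01589 and √(0.8680·0.1320/982) = 0.01080.
SE(p̂₁ − p̂₂) = √(SE₁² + SE₂²) = √(0.0002524921 + 0.00011664) = 0.01921, since the two samples are independent.
At 99% confidence z* = 2.576; margin = 2.576 × 0.01921 = 0.04948.
The difference is 0.2970 − 0.8680 = -0.5710, so the interval is -0.5710 ± 0.04948 = (-0.6205, -0.5215).

(-0.6205, -0.5215)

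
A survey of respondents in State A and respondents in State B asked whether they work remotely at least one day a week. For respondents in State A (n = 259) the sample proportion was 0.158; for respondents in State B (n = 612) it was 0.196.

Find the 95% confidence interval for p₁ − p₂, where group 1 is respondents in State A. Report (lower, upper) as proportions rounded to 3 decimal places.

(-0.092, 0.016)

The two standard errors are √(0.1580×0.8420/259) = 0.02266 and √(0.1960×0.8040/612) = 0.01605.
Because the samples are independent, SE_diff = √(0.02266² + 0.01605²) = 0.02777.
Using z* = 1.960 for 95%, ME = 1.960 × 0.02777 = 0.05443.
p̂₁ − p̂₂ = -0.0380; interval -0.0380 ± 0.05443 gives (-0.092, 0.016).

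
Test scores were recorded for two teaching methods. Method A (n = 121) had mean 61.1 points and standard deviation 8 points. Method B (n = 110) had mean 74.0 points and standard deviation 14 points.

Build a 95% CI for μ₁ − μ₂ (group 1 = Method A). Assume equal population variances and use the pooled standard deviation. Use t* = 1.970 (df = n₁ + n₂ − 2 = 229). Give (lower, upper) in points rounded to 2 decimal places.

(-15.82, -9.98)

s_p = √[((n₁−1)s₁² + (n₂−1)s₂²)/(n₁+n₂−2)] = √[(120·8² + 109·14²)/229] = 11.2619.
SE = 11.2619·√(1/121 + 1/110) = 1.4836.
With t* = 1.970, margin = 1.970 × 1.4836 = 2.9227.
x̄₁ − x̄₂ = 61.1 − 74.0 = -12.9000; interval -12.9000 ± 2.9227 = (-15.82, -9.98).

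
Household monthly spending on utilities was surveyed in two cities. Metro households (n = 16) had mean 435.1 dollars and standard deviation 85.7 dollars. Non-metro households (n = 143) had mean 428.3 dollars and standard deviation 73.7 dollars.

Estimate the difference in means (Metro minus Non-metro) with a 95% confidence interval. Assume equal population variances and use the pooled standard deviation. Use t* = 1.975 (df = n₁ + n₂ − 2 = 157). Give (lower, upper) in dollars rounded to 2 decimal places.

(-32.21, 45.81)

s_p = √[((n₁−1)s₁² + (n₂−1)s₂²)/(n₁+n₂−2)] = √[(15·85.7² + 142·73.7²)/157] = 74.9296.
SE = 74.9296·√(1/16 + 1/143) = 19.7526.
With t* = 1.975, margin = 1.975 × 19.7526 = 39.0114.
x̄₁ − x̄₂ = 435.1 − 428.3 = 6.8000; interval 6.8000 ± 39.0114 = (-32.21, 45.81).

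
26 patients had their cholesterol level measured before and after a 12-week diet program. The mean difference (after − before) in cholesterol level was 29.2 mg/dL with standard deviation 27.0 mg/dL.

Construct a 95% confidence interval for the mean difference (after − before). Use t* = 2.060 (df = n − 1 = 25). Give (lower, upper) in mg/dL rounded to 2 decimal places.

Paired design: SE = s_d/√n = 27.0/√26 = 5.2951.
t* = 2.060; margin of error = 2.060 × 5.2951 = 10.9079.
29.2 ± 10.9079 → (18.29, 40.11).

(18.29, 40.11)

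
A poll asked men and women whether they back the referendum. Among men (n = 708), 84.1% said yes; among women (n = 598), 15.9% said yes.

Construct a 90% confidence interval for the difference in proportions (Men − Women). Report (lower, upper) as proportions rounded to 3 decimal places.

The two standard errors are √(0.8410×0.1590/708) = 0.01374 and √(0.1590×0.8410/598) = 0.01495.
Because the samples are independent, SE_diff = √(0.01374² + 0.01495²) = 0.02030.
Using z* = 1.645 for 90%, ME = 1.645 × 0.02030 = 0.03339.
p̂₁ − p̂₂ = 0.6820; interval 0.6820 ± 0.03339 gives (0.649, 0.715).

(0.649, 0.715)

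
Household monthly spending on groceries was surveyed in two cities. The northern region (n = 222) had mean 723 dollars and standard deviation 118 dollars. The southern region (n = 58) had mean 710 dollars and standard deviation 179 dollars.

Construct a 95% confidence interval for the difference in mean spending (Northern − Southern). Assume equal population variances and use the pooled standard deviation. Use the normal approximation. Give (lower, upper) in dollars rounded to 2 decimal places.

Pooled variance s_p² = [221·118² + 57·179²] / (222+58−2) = 17638.6367, so s_p = 132.8105.
SE_diff = s_p·√(1/n₁ + 1/n₂) = 132.8105·√(1/222 + 1/58) = 19.5849.
z* = 1.960; margin = 1.960 × 19.5849 = 38.3864.
Difference = 723 − 710 = 13.0000.
13.0000 ± 38.3864 → (-25.39, 51.39).

(-25.39, 51.39)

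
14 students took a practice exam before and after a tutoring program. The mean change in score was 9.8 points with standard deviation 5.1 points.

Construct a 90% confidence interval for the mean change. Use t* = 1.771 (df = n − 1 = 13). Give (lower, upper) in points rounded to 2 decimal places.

This is a matched-pairs design, so SE = s_d/√n = 5.1/√14 = 1.3630.
Margin = 1.771 × 1.3630 = 2.4139; the interval is 9.8 ± 2.4139 = (7.39, 12.21).

(7.39, 12.21)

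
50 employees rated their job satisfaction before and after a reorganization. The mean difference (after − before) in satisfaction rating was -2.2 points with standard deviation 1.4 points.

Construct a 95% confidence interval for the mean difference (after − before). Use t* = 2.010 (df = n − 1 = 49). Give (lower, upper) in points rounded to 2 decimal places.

(-2.60, -1.80)

This is a matched-pairs design, so SE = s_d/√n = 1.4/√50 = 0.1980.
Margin = 2.010 × 0.1980 = 0.3980; the interval is -2.2 ± 0.3980 = (-2.60, -1.80).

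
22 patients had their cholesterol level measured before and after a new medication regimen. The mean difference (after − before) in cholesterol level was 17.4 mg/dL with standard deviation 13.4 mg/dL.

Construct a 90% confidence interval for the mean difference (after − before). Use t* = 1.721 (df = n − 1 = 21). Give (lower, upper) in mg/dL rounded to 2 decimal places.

(12.48, 22.32)

This is a matched-pairs design, so SE = s_d/√n = 13.4/√22 = 2.8569.
Margin = 1.721 × 2.8569 = 4.9167; the interval is 17.4 ± 4.9167 = (12.48, 22.32).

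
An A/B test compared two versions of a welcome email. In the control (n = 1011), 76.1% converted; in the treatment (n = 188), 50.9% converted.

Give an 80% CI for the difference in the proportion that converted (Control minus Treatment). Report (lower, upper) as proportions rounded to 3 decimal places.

The two standard errors are √(0.7610×0.2390/1011) = 0.01341 and √(0.5090×0.4910/188) = 0.03646.
Because the samples are independent, SE_diff = √(0.01341² + 0.03646²) = 0.03885.
Using z* = 1.282 for 80%, ME = 1.282 × 0.03885 = 0.04981.
p̂₁ − p̂₂ = 0.2520; interval 0.2520 ± 0.04981 gives (0.202, 0.302).

(0.202, 0.302)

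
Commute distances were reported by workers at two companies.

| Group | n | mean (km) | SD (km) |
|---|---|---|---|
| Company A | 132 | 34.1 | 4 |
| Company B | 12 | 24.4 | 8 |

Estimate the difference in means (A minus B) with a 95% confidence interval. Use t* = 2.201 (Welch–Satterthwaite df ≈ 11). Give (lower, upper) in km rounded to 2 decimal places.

(4.56, 14.84)

SE₁ = s₁/√n₁ = 4/√132 = 0.3482; SE₂ = 8/√12 = 2.3094.
Independent samples, unequal variances: SE_diff = √(SE₁² + SE₂²) = √(0.12124324 + 5.33332836) = 2.3355.
t* = 2.201, so margin of error = 2.201 × 2.3355 = 5.1404.
Difference in means = 34.1 − 24.4 = 9.7000.
9.7000 ± 5.1404 → (4.56, 14.84).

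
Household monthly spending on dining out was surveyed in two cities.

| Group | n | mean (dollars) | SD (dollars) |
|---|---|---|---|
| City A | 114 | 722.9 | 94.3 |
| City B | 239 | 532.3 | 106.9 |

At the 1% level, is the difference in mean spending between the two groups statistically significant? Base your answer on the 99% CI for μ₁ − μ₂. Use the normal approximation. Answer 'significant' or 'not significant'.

significant

SE₁ = s₁/√n₁ = 94.3/√114 = 8.8320; SE₂ = 106.9/√239 = 6.9148.
Independent samples, unequal variances: SE_diff = √(SE₁² + SE₂²) = √(78.004224 + 47.81445904) = 11.2169.
z* = 2.576, so margin of error = 2.576 × 11.2169 = 28.8947.
Difference in means = 722.9 − 532.3 = 190.6000.
190.6000 ± 28.8947 → (161.7053, 219.4947).
The interval (161.7053, 219.4947) does not contain 0, so the difference is significant.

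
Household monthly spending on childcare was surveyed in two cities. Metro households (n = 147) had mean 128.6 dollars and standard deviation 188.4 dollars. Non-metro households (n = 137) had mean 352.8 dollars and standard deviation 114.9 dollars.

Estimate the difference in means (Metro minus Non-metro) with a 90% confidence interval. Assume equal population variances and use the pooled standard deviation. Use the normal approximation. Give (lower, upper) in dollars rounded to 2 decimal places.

(-254.93, -193.47)

s_p = √[((n₁−1)s₁² + (n₂−1)s₂²)/(n₁+n₂−2)] = √[(146·188.4² + 136·114.9²)/282] = 157.3008.
SE = 157.3008·√(1/147 + 1/137) = 18.6798.
With z* = 1.645, margin = 1.645 × 18.6798 = 30.7283.
x̄₁ − x̄₂ = 128.6 − 352.8 = -224.2000; interval -224.2000 ± 30.7283 = (-254.93, -193.47).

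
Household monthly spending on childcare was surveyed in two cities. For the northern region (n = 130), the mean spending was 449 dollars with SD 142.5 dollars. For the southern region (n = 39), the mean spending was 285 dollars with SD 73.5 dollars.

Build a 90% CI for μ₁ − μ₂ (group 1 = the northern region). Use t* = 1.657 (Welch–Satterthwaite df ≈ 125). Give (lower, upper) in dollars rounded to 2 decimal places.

(135.55, 192.45)

Standard errors of each mean: 142.5/√130 = 12.4981 and 73.5/√39 = 11.7694.
SE(x̄₁ − x̄₂) = √(12.4981² + 11.7694²) = 17.1674 for independent samples with unequal variances.
With t* = 1.657, the margin is 1.657 × 17.1674 = 28.4464.
x̄₁ − x̄₂ = 449 − 285 = 164.0000; the interval is 164.0000 ± 28.4464 = (135.55, 192.45).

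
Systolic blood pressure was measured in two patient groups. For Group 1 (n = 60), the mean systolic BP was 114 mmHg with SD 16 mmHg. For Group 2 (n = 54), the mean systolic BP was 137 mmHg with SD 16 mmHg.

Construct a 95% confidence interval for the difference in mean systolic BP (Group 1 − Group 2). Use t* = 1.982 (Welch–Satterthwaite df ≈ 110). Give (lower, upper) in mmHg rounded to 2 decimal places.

Per-group SEs: s₁/√n₁ = 16/√60 = 2.0656, s₂/√n₂ = 16/√54 = 2.1773.
Unpooled SE of the difference: √(4.26670336 + 4.74063529) = 3.0012.
Margin of error = t* · SE = 1.982 × 3.0012 = 5.9484.
x̄₁ − x̄₂ = 114 − 137 = -23.0000.
CI: -23.0000 ± 5.9484 = (-28.95, -17.05).

(-28.95, -17.05)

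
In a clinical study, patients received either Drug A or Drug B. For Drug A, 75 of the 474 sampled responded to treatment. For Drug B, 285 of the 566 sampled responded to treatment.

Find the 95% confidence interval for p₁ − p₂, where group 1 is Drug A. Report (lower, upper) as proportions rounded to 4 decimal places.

p̂₁ = 75/474 = 0.1582 and p̂₂ = 285/566 = 0.5035.
SE₁ = √(p̂₁(1−p̂₁)/n₁) = √(0.1582·0.8418/474) = 0.01676; SE₂ = √(0.5035·0.4965/566) = 0.02102.
Independent samples: SE of the difference = √(SE₁² + SE₂²) = √(0.0002808976 + 0.0004418404) = 0.02688.
z* for 95% confidence is 1.960, so the margin of error is 1.960 × 0.02688 = 0.05268.
Point estimate p̂₁ − p̂₂ = 0.1582 − 0.5035 = -0.3453.
-0.3453 ± 0.05268 → (-0.3980, -0.2926).

(-0.3980, -0.2926)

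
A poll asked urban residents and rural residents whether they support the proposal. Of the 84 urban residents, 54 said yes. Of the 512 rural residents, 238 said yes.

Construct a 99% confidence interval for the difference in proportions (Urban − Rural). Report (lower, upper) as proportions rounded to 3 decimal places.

p̂₁ = 54/84 = 0.6429 and p̂₂ = 238/512 = 0.4648.
SE₁ = √(p̂₁(1−p̂₁)/n₁) = √(0.6429·0.3571/84) = 0.05228; SE₂ = √(0.4648·0.5352/512) = 0.02204.
Independent samples: SE of the difference = √(SE₁² + SE₂²) = √(0.0027331984 + 0.0004857616) = 0.05674.
z* for 99% confidence is 2.576, so the margin of error is 2.576 × 0.05674 = 0.14616.
Point estimate p̂₁ − p̂₂ = 0.6429 − 0.4648 = 0.1781.
0.1781 ± 0.14616 → (0.032, 0.324).

(0.032, 0.324)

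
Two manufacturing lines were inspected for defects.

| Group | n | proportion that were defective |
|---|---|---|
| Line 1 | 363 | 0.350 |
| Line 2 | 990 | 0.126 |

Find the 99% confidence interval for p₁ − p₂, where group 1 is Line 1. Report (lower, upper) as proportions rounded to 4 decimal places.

(0.1540, 0.2940)

The two standard errors are √(0.3500×0.6500/363) = 0.02503 and √(0.1260×0.8740/990) = 0.01055.
Because the samples are independent, SE_diff = √(0.02503² + 0.01055²) = 0.02716.
Using z* = 2.576 for 99%, ME = 2.576 × 0.02716 = 0.06996.
p̂₁ − p̂₂ = 0.2240; interval 0.2240 ± 0.06996 gives (0.1540, 0.2940).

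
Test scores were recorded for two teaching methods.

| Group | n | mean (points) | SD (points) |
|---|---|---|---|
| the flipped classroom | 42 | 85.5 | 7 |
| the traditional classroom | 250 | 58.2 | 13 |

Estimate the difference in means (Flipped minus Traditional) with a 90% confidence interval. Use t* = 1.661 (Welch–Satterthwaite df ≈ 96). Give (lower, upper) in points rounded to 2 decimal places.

(25.05, 29.55)

Standard errors of each mean: 7/√42 = 1.0801 and 13/√250 = 0.8222.
SE(x̄₁ − x̄₂) = √(1.0801² + 0.8222²) = 1.3574 for independent samples with unequal variances.
With t* = 1.661, the margin is 1.661 × 1.3574 = 2.2546.
x̄₁ − x̄₂ = 85.5 − 58.2 = 27.3000; the interval is 27.3000 ± 2.2546 = (25.05, 29.55).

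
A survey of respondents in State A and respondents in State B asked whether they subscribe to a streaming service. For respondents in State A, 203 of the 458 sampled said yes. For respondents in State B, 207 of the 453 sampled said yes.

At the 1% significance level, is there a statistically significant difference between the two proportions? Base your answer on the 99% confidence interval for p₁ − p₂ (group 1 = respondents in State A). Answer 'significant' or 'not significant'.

p̂₁ = 203/458 = 0.4432 and p̂₂ = 207/453 = 0.4570.
SE₁ = √(p̂₁(1−p̂₁)/n₁) = √(0.4432·0.5568/458) = 0.02321; SE₂ = √(0.4570·0.5430/453) = 0.02341.
Independent samples: SE of the difference = √(SE₁² + SE₂²) = √(0.0005387041 + 0.0005480281) = 0.03297.
z* for 99% confidence is 2.576, so the margin of error is 2.576 × 0.03297 = 0.08493.
Point estimate p̂₁ − p̂₂ = 0.4432 − 0.4570 = -0.0138.
-0.0138 ± 0.08493 → (-0.09873, 0.07113).
The interval (-0.09873, 0.07113) contains 0, so the difference is not significant.

not significant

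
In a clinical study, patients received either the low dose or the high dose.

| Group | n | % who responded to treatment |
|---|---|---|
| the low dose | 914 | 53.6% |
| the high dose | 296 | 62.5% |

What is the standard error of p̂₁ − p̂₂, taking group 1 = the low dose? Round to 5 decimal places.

Each SE is √(p̂(1−p̂)/n): √(0.5360·0.4640/914) = 0.01650 and √(0.6250·0.3750/296) = 0.02814.
SE(p̂₁ − p̂₂) = √(SE₁² + SE₂²) = √(0.00027225 + 0.0007918596) = 0.03262, since the two samples are independent.

0.03262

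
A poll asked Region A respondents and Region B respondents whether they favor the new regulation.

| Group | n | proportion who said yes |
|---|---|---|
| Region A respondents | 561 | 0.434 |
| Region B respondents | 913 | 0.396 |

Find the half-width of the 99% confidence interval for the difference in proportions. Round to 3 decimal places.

0.068

Each SE is √(p̂(1−p̂)/n): √(0.4340·0.5660/561) = 0.02093 and √(0.3960·0.6040/913) = 0.01619.
SE(p̂₁ − p̂₂) = √(SE₁² + SE₂²) = √(0.0004380649 + 0.0002621161) = 0.02646, since the two samples are independent.
At 99% confidence z* = 2.576; margin = 2.576 × 0.02646 = 0.06816.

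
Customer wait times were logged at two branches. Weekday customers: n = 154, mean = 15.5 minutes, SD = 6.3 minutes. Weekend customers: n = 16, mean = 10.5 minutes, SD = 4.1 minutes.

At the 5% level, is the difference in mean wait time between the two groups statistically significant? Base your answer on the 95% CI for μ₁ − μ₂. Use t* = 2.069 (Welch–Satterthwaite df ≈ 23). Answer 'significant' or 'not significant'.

significant

SE₁ = s₁/√n₁ = 6.3/√154 = 0.5077; SE₂ = 4.1/√16 = 1.0250.
Independent samples, unequal variances: SE_diff = √(SE₁² + SE₂²) = √(0.25775929 + 1.050625) = 1.1438.
t* = 2.069, so margin of error = 2.069 × 1.1438 = 2.3665.
Difference in means = 15.5 − 10.5 = 5.0000.
5.0000 ± 2.3665 → (2.6335, 7.3665).
The interval (2.6335, 7.3665) does not contain 0, so the difference is significant.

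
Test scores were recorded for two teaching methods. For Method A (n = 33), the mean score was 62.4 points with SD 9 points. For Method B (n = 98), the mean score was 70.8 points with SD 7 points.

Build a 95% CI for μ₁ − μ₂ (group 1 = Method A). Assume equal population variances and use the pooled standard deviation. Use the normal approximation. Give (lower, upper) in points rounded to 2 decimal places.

(-11.38, -5.42)

s_p = √[((n₁−1)s₁² + (n₂−1)s₂²)/(n₁+n₂−2)] = √[(32·9² + 97·7²)/129] = 7.5457.
SE = 7.5457·√(1/33 + 1/98) = 1.5187.
With z* = 1.960, margin = 1.960 × 1.5187 = 2.9767.
x̄₁ − x̄₂ = 62.4 − 70.8 = -8.4000; interval -8.4000 ± 2.9767 = (-11.38, -5.42).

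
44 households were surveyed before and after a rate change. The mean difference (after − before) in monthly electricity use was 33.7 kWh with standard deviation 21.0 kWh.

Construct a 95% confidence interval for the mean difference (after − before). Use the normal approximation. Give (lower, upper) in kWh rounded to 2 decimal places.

(27.49, 39.91)

This is a matched-pairs design, so SE = s_d/√n = 21.0/√44 = 3.1659.
Margin = 1.960 × 3.1659 = 6.2052; the interval is 33.7 ± 6.2052 = (27.49, 39.91).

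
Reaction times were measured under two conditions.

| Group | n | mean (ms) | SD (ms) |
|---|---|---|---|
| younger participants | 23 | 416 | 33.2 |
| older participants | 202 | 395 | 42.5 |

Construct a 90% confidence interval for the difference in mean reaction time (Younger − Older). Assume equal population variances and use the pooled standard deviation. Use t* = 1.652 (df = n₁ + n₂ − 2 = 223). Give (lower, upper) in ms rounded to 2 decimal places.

Pooled variance s_p² = [22·33.2² + 201·42.5²] / (23+202−2) = 1736.7961, so s_p = 41.6749.
SE_diff = s_p·√(1/n₁ + 1/n₂) = 41.6749·√(1/23 + 1/202) = 9.1712.
t* = 1.652; margin = 1.652 × 9.1712 = 15.1508.
Difference = 416 − 395 = 21.0000.
21.0000 ± 15.1508 → (5.85, 36.15).

(5.85, 36.15)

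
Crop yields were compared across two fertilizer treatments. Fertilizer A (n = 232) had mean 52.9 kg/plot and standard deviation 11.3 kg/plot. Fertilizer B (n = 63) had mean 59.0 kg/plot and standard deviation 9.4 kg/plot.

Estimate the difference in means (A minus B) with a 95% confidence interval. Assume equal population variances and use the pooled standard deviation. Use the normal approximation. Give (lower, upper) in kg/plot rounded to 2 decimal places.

Pooled variance s_p² = [231·11.3² + 62·9.4²] / (232+63−2) = 119.3676, so s_p = 10.9255.
SE_diff = s_p·√(1/n₁ + 1/n₂) = 10.9255·√(1/232 + 1/63) = 1.5522.
z* = 1.960; margin = 1.960 × 1.5522 = 3.0423.
Difference = 52.9 − 59.0 = -6.1000.
-6.1000 ± 3.0423 → (-9.14, -3.06).

(-9.14, -3.06)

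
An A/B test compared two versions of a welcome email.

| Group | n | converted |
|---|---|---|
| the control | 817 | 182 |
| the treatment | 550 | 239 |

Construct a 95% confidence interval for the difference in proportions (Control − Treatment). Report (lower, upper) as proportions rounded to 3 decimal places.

(-0.262, -0.161)

Sample proportions: 182/817 = 0.2228, 239/550 = 0.4345.
Each SE is √(p̂(1−p̂)/n): √(0.2228·0.7772/817) = 0.01456 and √(0.4345·0.5655/550) = 0.02114.
SE(p̂₁ − p̂₂) = √(SE₁² + SE₂²) = √(0.0002119936 + 0.0004468996) = 0.02567, since the two samples are independent.
At 95% confidence z* = 1.960; margin = 1.960 × 0.02567 = 0.05031.
The difference is 0.2228 − 0.4345 = -0.2117, so the interval is -0.2117 ± 0.05031 = (-0.262, -0.161).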